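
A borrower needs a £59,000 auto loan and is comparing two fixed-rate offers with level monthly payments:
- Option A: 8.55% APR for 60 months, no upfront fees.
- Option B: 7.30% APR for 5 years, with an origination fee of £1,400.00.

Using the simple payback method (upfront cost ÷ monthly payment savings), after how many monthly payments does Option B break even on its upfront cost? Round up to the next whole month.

40 months

Option A: at 8.55% the monthly rate is 0.0071250, so the payment is 59,000 × 0.0071250 / (1 − 1.0071250^−60) = £1,211.90.
Option B: monthly rate = 7.3%/12 = 0.0060833; payment = 59,000 × 0.0060833 / (1 − (1+0.0060833)^−60) = £1,176.64.
Monthly savings = £1,211.90 − £1,176.64 = £35.26.
Break-even = £1,400.00 / £35.26 = 39.71 → 40 months.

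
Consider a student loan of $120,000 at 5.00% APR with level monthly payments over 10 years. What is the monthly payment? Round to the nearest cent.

$1,272.79

Monthly rate = 5%/12 = 0.0041667; payment = 120,000 × 0.0041667 / (1 − (1+0.0041667)^−120) = $1,272.79.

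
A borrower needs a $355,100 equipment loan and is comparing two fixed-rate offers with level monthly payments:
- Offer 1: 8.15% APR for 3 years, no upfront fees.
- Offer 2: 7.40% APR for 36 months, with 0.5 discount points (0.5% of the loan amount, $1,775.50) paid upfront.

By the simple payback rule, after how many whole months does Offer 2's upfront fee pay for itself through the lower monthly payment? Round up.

Offer 1: at 8.15% the monthly rate is 0.0067917, so the payment is 355,100 × 0.0067917 / (1 − 1.0067917^−36) = $11,152.13.
Offer 2: at 7.40% the monthly rate is 0.0061667, so the payment is 355,100 × 0.0061667 / (1 − 1.0061667^−36) = $11,029.52.
Monthly savings = $11,152.13 − $11,029.52 = $122.61.
Break-even = $1,775.50 / $122.61 = 14.48 → 15 months.

15 months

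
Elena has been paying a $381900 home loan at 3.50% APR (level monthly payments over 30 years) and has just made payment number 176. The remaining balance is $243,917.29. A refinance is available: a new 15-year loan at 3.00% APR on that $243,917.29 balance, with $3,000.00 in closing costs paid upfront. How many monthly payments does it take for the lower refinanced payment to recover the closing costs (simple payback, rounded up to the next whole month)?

99 months

Current payment = 381,900 × 3.5%/12 / (1 − (1+0.0029167)^−360) = $1,714.90.
Refinanced payment = 243,917.29 × 0.0025000 / (1 − (1+0.0025000)^−180) = $1,684.45.
Monthly savings = $1,714.90 − $1,684.45 = $30.45.
Break-even = $3,000.00 / $30.45 = 98.52 → 99 months.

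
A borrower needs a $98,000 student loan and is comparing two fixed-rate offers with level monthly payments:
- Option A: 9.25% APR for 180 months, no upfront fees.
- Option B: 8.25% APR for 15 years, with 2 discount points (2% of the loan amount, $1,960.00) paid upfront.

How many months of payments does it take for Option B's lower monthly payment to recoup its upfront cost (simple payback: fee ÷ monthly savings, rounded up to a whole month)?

Option A: monthly rate = 9.25%/12 = 0.0077083; payment = 98,000 × 0.0077083 / (1 − (1+0.0077083)^−180) = $1,008.61.
Option B: monthly rate = 8.25%/12 = 0.0068750; payment = 98,000 × 0.0068750 / (1 − (1+0.0068750)^−180) = $950.74.
Monthly savings = $1,008.61 − $950.74 = $57.87.
Break-even = $1,960.00 / $57.87 = 33.87 → 34 months.

34 months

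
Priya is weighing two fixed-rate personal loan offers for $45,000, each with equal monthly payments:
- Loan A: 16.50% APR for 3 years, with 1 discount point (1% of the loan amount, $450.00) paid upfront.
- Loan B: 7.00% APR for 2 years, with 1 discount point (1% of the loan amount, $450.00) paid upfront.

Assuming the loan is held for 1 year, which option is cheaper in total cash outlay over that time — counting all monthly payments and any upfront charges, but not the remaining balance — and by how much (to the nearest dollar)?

Loan A by $5,059

Loan A: at 16.50% the monthly rate is 0.0137500, so the payment is 45,000 × 0.0137500 / (1 − 1.0137500^−36) = $1,593.20.
Loan B: monthly rate = 7%/12 = 0.0058333; payment = 45,000 × 0.0058333 / (1 − (1+0.0058333)^−24) = $2,014.77.
Over 12 months: Loan A costs 12 × $1,593.20 + $450.00 = $19,568.40; Loan B costs 12 × $2,014.77 + $450.00 = $24,627.24.
Loan A is cheaper by $24,627.24 − $19,568.40 = $5,058.84.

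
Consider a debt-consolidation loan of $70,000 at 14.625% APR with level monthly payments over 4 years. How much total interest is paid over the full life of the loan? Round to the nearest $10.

Monthly rate = 14.625%/12 = 0.0121875; payment = 70,000 × 0.0121875 / (1 − (1+0.0121875)^−48) = $1,934.87.
Total paid = 48 × $1,934.87 = $92,873.76; interest = $92,873.76 − $70,000 = $22,873.76.

$22,870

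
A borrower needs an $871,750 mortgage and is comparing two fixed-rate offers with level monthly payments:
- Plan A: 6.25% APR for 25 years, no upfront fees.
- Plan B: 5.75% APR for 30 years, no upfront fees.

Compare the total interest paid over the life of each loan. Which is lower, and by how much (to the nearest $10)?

Plan A: monthly rate = 6.25%/12 = 0.0052083; payment = 871,750 × 0.0052083 / (1 − (1+0.0052083)^−300) = $5,750.67.
Total interest on Plan A = 300 × $5,750.67 − $871,750 = $853,451.00.
Plan B: at 5.75% the monthly rate is 0.0047917, so the payment is 871,750 × 0.0047917 / (1 − 1.0047917^−360) = $5,087.30.
Total interest on Plan B = 360 × $5,087.30 − $871,750 = $959,678.00.
Plan A is lower by $106,227.00.

Plan A by $106,230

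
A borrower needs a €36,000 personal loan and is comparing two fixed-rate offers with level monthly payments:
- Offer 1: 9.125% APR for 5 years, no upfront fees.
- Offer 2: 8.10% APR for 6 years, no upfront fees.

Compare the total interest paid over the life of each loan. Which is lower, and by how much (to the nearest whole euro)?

Offer 1 by €604

Offer 1: monthly rate = 9.125%/12 = 0.0076042; payment = 36,000 × 0.0076042 / (1 − (1+0.0076042)^−60) = €749.49.
Total interest on Offer 1 = 60 × €749.49 − €36,000 = €8,969.40.
Offer 2: monthly rate = 8.1%/12 = 0.0067500; payment = 36,000 × 0.0067500 / (1 − (1+0.0067500)^−72) = €632.96.
Total interest on Offer 2 = 72 × €632.96 − €36,000 = €9,573.12.
Offer 1 is lower by €603.72.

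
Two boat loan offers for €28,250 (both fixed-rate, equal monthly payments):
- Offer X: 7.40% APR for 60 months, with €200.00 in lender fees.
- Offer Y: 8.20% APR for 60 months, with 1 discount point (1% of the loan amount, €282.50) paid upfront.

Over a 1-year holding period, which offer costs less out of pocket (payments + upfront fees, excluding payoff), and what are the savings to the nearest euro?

Offer X by €212

Offer X: monthly rate = 7.4%/12 = 0.0061667; payment = 28,250 × 0.0061667 / (1 − (1+0.0061667)^−60) = €564.73.
Offer Y: monthly rate = 8.2%/12 = 0.0068333; payment = 28,250 × 0.0068333 / (1 − (1+0.0068333)^−60) = €575.52.
Over 12 months: Offer X costs 12 × €564.73 + €200.00 = €6,976.76; Offer Y costs 12 × €575.52 + €282.50 = €7,188.74.
Offer X is cheaper by €7,188.74 − €6,976.76 = €211.98.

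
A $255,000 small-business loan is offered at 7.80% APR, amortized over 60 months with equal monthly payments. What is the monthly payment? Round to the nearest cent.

$5,146.11

At 7.80% the monthly rate is 0.0065000, so the payment is 255,000 × 0.0065000 / (1 − 1.0065000^−60) = $5,146.11.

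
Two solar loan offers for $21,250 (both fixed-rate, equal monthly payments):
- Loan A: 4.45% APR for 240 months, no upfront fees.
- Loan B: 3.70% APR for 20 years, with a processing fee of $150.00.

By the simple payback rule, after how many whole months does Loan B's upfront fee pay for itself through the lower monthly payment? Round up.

Loan A: at 4.45% the monthly rate is 0.0037083, so the payment is 21,250 × 0.0037083 / (1 − 1.0037083^−240) = $133.87.
Loan B: monthly rate = 3.7%/12 = 0.0030833; payment = 21,250 × 0.0030833 / (1 − (1+0.0030833)^−240) = $125.44.
Monthly savings = $133.87 − $125.44 = $8.43.
Break-even = $150.00 / $8.43 = 17.79 → 18 months.

18 months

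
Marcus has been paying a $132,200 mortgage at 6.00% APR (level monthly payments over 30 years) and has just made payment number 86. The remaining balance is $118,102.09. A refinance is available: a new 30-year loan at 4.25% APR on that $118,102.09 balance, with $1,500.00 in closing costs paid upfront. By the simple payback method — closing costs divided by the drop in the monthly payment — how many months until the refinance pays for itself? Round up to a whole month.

Current payment = 132,200 × 6%/12 / (1 − (1+0.0050000)^−360) = $792.61.
Refinanced payment = 118,102.09 × 0.0035417 / (1 − (1+0.0035417)^−360) = $580.99.
Monthly savings = $792.61 − $580.99 = $211.62.
Break-even = $1,500.00 / $211.62 = 7.09 → 8 months.

8 months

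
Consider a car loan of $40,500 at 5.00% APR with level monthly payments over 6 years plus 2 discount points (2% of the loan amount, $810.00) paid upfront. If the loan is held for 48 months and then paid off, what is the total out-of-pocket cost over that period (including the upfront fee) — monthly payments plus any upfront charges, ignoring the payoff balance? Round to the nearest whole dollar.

Monthly rate = 5%/12 = 0.0041667; payment = 40,500 × 0.0041667 / (1 − (1+0.0041667)^−72) = $652.25.
Total outlay = 48 × $652.25 + $810.00 = $32,118.00.

$32,118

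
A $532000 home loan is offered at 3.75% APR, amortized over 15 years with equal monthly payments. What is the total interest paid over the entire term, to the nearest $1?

$164,388

Monthly rate = 3.75%/12 = 0.0031250; payment = 532,000 × 0.0031250 / (1 − (1+0.0031250)^−180) = $3,868.82.
Total paid = 180 × $3,868.82 = $696,387.60; interest = $696,387.60 − $532,000 = $164,387.60.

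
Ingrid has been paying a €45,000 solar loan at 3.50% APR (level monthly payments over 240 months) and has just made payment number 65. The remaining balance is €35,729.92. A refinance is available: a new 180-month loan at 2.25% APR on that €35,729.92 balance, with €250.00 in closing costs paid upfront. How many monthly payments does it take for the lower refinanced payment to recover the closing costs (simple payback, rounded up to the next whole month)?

Current payment = 45,000 × 3.5%/12 / (1 − (1+0.0029167)^−240) = €260.98.
Refinanced payment = 35,729.92 × 0.0018750 / (1 − (1+0.0018750)^−180) = €234.06.
Monthly savings = €260.98 − €234.06 = €26.92.
Break-even = €250.00 / €26.92 = 9.29 → 10 months.

10 months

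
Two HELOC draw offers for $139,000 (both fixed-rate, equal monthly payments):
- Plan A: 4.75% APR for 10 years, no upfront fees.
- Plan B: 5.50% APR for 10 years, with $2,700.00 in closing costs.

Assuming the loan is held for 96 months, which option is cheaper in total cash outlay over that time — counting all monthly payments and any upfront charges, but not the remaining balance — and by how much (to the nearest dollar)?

Plan A: monthly rate = 4.75%/12 = 0.0039583; payment = 139,000 × 0.0039583 / (1 − (1+0.0039583)^−120) = $1,457.38.
Plan B: monthly rate = 5.5%/12 = 0.0045833; payment = 139,000 × 0.0045833 / (1 − (1+0.0045833)^−120) = $1,508.52.
Over 96 months: Plan A costs 96 × $1,457.38 = $139,908.48; Plan B costs 96 × $1,508.52 + $2,700.00 = $147,517.92.
Plan A is cheaper by $147,517.92 − $139,908.48 = $7,609.44.

Plan A by $7,609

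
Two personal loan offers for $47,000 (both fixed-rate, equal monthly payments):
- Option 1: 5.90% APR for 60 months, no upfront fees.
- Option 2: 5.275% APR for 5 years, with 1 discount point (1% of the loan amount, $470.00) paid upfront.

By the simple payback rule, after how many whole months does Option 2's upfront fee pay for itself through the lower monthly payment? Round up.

Option 1: monthly rate = 5.9%/12 = 0.0049167; payment = 47,000 × 0.0049167 / (1 − (1+0.0049167)^−60) = $906.46.
Option 2: monthly rate = 5.275%/12 = 0.0043958; payment = 47,000 × 0.0043958 / (1 − (1+0.0043958)^−60) = $892.88.
Monthly savings = $906.46 − $892.88 = $13.58.
Break-even = $470.00 / $13.58 = 34.61 → 35 months.

35 months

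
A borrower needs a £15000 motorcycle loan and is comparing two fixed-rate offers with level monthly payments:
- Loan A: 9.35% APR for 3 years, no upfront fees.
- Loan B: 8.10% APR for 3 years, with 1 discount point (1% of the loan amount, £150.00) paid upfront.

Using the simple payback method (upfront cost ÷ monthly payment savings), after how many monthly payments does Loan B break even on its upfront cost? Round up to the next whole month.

Loan A: monthly rate = 9.35%/12 = 0.0077917; payment = 15,000 × 0.0077917 / (1 − (1+0.0077917)^−36) = £479.44.
Loan B: monthly rate = 8.1%/12 = 0.0067500; payment = 15,000 × 0.0067500 / (1 − (1+0.0067500)^−36) = £470.74.
Monthly savings = £479.44 − £470.74 = £8.70.
Break-even = £150.00 / £8.70 = 17.24 → 18 months.

18 months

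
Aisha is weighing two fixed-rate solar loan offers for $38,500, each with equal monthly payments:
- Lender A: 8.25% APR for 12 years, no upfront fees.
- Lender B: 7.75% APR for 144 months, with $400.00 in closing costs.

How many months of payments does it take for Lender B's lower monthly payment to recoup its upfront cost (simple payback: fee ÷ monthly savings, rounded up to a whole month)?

Lender A: at 8.25% the monthly rate is 0.0068750, so the payment is 38,500 × 0.0068750 / (1 − 1.0068750^−144) = $422.04.
Lender B: monthly rate = 7.75%/12 = 0.0064583; payment = 38,500 × 0.0064583 / (1 − (1+0.0064583)^−144) = $411.48.
Monthly savings = $422.04 − $411.48 = $10.56.
Break-even = $400.00 / $10.56 = 37.88 → 38 months.

38 months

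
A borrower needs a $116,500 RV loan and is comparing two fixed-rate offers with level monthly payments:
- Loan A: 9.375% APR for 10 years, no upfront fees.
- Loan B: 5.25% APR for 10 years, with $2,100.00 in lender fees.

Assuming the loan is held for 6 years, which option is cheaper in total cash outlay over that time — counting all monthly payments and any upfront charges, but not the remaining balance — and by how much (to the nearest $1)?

Loan B by $15,869

Loan A: monthly rate = 9.375%/12 = 0.0078125; payment = 116,500 × 0.0078125 / (1 − (1+0.0078125)^−120) = $1,499.52.
Loan B: at 5.25% the monthly rate is 0.0043750, so the payment is 116,500 × 0.0043750 / (1 − 1.0043750^−120) = $1,249.95.
Over 72 months: Loan A costs 72 × $1,499.52 = $107,965.44; Loan B costs 72 × $1,249.95 + $2,100.00 = $92,096.40.
Loan B is cheaper by $107,965.44 − $92,096.40 = $15,869.04.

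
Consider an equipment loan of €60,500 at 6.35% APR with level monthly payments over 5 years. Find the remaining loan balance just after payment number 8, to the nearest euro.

€53,496

With monthly rate i = 6.35%/12 = 0.0052917, the balance after k of n payments is P · [(1+i)^n − (1+i)^k] / [(1+i)^n − 1].
(1+0.0052917)^60 = 1.37253981 and (1+0.0052917)^8 = 1.04312573, so the balance is 60,500 × (1.37253981 − 1.04312573) / (1.37253981 − 1) = €53,496.43.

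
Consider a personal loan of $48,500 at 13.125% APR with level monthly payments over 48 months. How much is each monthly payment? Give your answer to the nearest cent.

$1,304.14

Monthly rate = 13.125%/12 = 0.0109375; payment = 48,500 × 0.0109375 / (1 − (1+0.0109375)^−48) = $1,304.14.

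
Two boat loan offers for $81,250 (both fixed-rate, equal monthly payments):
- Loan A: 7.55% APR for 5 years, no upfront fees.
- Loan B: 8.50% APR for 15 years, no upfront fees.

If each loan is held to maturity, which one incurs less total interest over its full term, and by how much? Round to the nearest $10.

Loan A by $46,220

Loan A: at 7.55% the monthly rate is 0.0062917, so the payment is 81,250 × 0.0062917 / (1 − 1.0062917^−60) = $1,630.01.
Total interest on Loan A = 60 × $1,630.01 − $81,250 = $16,550.60.
Loan B: at 8.50% the monthly rate is 0.0070833, so the payment is 81,250 × 0.0070833 / (1 − 1.0070833^−180) = $800.10.
Total interest on Loan B = 180 × $800.10 − $81,250 = $62,768.00.
Loan A is lower by $46,217.40.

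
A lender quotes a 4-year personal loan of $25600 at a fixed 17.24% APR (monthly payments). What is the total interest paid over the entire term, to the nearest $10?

$10,010

Monthly rate = 17.24%/12 = 0.0143667; payment = 25,600 × 0.0143667 / (1 − (1+0.0143667)^−48) = $741.87.
Total paid = 48 × $741.87 = $35,609.76; interest = $35,609.76 − $25,600 = $10,009.76.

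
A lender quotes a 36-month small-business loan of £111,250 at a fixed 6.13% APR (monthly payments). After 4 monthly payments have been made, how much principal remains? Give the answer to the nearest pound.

With monthly rate i = 6.13%/12 = 0.0051083, the balance after k of n payments is P · [(1+i)^n − (1+i)^k] / [(1+i)^n − 1].
(1+0.0051083)^36 = 1.20133313 and (1+0.0051083)^4 = 1.02059044, so the balance is 111,250 × (1.20133313 − 1.02059044) / (1.20133313 − 1) = £99,872.41.

£99,872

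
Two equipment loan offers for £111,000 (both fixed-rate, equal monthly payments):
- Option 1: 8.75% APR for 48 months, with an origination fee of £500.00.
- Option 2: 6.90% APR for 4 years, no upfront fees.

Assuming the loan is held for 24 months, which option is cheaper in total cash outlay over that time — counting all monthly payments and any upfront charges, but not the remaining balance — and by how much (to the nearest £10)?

Option 1: at 8.75% the monthly rate is 0.0072917, so the payment is 111,000 × 0.0072917 / (1 − 1.0072917^−48) = £2,749.08.
Option 2: at 6.90% the monthly rate is 0.0057500, so the payment is 111,000 × 0.0057500 / (1 − 1.0057500^−48) = £2,652.89.
Over 24 months: Option 1 costs 24 × £2,749.08 + £500.00 = £66,477.92; Option 2 costs 24 × £2,652.89 = £63,669.36.
Option 2 is cheaper by £66,477.92 − £63,669.36 = £2,808.56.

Option 2 by £2,810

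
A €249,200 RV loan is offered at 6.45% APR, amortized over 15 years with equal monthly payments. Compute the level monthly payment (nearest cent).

Monthly rate = 6.45%/12 = 0.0053750; payment = 249,200 × 0.0053750 / (1 − (1+0.0053750)^−180) = €2,163.96.

€2,163.96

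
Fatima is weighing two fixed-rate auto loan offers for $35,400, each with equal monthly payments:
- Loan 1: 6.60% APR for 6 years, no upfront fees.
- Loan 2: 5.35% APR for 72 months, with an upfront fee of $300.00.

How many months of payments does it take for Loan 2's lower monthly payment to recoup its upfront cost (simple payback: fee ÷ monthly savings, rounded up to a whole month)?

15 months

Loan 1: monthly rate = 6.6%/12 = 0.0055000; payment = 35,400 × 0.0055000 / (1 − (1+0.0055000)^−72) = $596.76.
Loan 2: monthly rate = 5.35%/12 = 0.0044583; payment = 35,400 × 0.0044583 / (1 − (1+0.0044583)^−72) = $575.88.
Monthly savings = $596.76 − $575.88 = $20.88.
Break-even = $300.00 / $20.88 = 14.37 → 15 months.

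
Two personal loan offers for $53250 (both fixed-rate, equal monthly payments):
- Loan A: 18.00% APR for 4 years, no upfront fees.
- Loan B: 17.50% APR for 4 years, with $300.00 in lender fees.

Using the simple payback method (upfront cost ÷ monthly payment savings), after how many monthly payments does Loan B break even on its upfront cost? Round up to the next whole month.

22 months

Loan A: monthly rate = 18%/12 = 0.0150000; payment = 53,250 × 0.0150000 / (1 − (1+0.0150000)^−48) = $1,564.22.
Loan B: at 17.50% the monthly rate is 0.0145833, so the payment is 53,250 × 0.0145833 / (1 − 1.0145833^−48) = $1,550.34.
Monthly savings = $1,564.22 − $1,550.34 = $13.88.
Break-even = $300.00 / $13.88 = 21.61 → 22 months.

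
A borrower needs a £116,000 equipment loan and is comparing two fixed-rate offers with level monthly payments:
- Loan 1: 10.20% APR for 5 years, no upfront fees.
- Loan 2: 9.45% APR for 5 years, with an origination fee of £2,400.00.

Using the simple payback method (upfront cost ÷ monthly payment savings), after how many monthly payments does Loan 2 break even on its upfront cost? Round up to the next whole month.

Loan 1: monthly rate = 10.2%/12 = 0.0085000; payment = 116,000 × 0.0085000 / (1 − (1+0.0085000)^−60) = £2,476.09.
Loan 2: at 9.45% the monthly rate is 0.0078750, so the payment is 116,000 × 0.0078750 / (1 − 1.0078750^−60) = £2,433.38.
Monthly savings = £2,476.09 − £2,433.38 = £42.71.
Break-even = £2,400.00 / £42.71 = 56.19 → 57 months.

57 months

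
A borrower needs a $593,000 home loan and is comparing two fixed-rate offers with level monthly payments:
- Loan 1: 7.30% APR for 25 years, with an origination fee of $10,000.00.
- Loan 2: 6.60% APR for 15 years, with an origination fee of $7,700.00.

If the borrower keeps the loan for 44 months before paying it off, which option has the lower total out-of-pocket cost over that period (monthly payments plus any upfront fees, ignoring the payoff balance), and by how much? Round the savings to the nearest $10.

Loan 1 by $36,990

Loan 1: monthly rate = 7.3%/12 = 0.0060833; payment = 593,000 × 0.0060833 / (1 − (1+0.0060833)^−300) = $4,305.37.
Loan 2: monthly rate = 6.6%/12 = 0.0055000; payment = 593,000 × 0.0055000 / (1 − (1+0.0055000)^−180) = $5,198.32.
Over 44 months: Loan 1 costs 44 × $4,305.37 + $10,000.00 = $199,436.28; Loan 2 costs 44 × $5,198.32 + $7,700.00 = $236,426.08.
Loan 1 is cheaper by $236,426.08 − $199,436.28 = $36,989.80.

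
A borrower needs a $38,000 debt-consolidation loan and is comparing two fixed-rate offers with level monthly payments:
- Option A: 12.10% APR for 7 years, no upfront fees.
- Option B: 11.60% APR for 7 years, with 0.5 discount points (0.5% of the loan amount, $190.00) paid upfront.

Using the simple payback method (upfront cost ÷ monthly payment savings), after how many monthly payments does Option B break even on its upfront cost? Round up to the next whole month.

19 months

Option A: monthly rate = 12.1%/12 = 0.0100833; payment = 38,000 × 0.0100833 / (1 − (1+0.0100833)^−84) = $672.84.
Option B: at 11.60% the monthly rate is 0.0096667, so the payment is 38,000 × 0.0096667 / (1 − 1.0096667^−84) = $662.70.
Monthly savings = $672.84 − $662.70 = $10.14.
Break-even = $190.00 / $10.14 = 18.74 → 19 months.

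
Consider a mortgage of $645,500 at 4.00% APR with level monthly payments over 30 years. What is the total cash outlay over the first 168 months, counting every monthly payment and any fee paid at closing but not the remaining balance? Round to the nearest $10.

At 4.00% the monthly rate is 0.0033333, so the payment is 645,500 × 0.0033333 / (1 − 1.0033333^−360) = $3,081.72.
Total outlay = 168 × $3,081.72 = $517,728.96.

$517,730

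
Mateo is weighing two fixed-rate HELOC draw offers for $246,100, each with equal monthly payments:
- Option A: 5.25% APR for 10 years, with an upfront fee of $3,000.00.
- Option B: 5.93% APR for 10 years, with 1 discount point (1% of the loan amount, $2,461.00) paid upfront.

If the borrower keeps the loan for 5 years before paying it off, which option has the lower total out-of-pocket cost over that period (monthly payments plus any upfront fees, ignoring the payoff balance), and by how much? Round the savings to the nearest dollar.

Option A by $4,448

Option A: monthly rate = 5.25%/12 = 0.0043750; payment = 246,100 × 0.0043750 / (1 − (1+0.0043750)^−120) = $2,640.45.
Option B: monthly rate = 5.93%/12 = 0.0049417; payment = 246,100 × 0.0049417 / (1 − (1+0.0049417)^−120) = $2,723.57.
Over 60 months: Option A costs 60 × $2,640.45 + $3,000.00 = $161,427.00; Option B costs 60 × $2,723.57 + $2,461.00 = $165,875.20.
Option A is cheaper by $165,875.20 − $161,427.00 = $4,448.20.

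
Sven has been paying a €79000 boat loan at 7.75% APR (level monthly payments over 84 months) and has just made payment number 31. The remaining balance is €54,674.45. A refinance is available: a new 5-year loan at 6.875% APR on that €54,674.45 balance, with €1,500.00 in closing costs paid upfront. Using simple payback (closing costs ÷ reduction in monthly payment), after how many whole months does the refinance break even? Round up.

Current payment = 79,000 × 7.75%/12 / (1 − (1+0.0064583)^−84) = €1,221.49.
Refinanced payment = 54,674.45 × 0.0057292 / (1 − (1+0.0057292)^−60) = €1,079.40.
Monthly savings = €1,221.49 − €1,079.40 = €142.09.
Break-even = €1,500.00 / €142.09 = 10.56 → 11 months.

11 months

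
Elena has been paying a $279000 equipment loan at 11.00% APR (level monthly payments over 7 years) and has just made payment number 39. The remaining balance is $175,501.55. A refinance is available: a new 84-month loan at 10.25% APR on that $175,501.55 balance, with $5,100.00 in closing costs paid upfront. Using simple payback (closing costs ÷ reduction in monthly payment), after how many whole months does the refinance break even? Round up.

3 months

Current payment = 279,000 × 11%/12 / (1 − (1+0.0091667)^−84) = $4,777.16.
Refinanced payment = 175,501.55 × 0.0085417 / (1 − (1+0.0085417)^−84) = $2,936.25.
Monthly savings = $4,777.16 − $2,936.25 = $1,840.91.
Break-even = $5,100.00 / $1,840.91 = 2.77 → 3 months.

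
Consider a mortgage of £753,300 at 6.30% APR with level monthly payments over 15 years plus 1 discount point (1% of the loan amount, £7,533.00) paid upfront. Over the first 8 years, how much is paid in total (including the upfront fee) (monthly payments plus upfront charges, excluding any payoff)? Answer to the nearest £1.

£629,566

At 6.30% the monthly rate is 0.0052500, so the payment is 753,300 × 0.0052500 / (1 − 1.0052500^−180) = £6,479.51.
Total outlay = 96 × £6,479.51 + £7,533.00 = £629,565.96.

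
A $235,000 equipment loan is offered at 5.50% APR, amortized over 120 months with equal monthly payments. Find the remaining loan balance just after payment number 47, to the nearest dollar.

$157,928

With monthly rate i = 5.5%/12 = 0.0045833, the balance after k of n payments is P · [(1+i)^n − (1+i)^k] / [(1+i)^n − 1].
(1+0.0045833)^120 = 1.73107642 and (1+0.0045833)^47 = 1.23976830, so the balance is 235,000 × (1.73107642 − 1.23976830) / (1.73107642 − 1) = $157,927.96.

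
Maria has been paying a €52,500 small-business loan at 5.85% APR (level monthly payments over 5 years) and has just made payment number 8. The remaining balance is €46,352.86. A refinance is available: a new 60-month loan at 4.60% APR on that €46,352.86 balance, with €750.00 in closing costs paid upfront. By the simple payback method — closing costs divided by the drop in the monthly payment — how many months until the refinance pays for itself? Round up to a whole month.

6 months

Current payment = 52,500 × 5.85%/12 / (1 − (1+0.0048750)^−60) = €1,011.31.
Refinanced payment = 46,352.86 × 0.0038333 / (1 − (1+0.0038333)^−60) = €866.27.
Monthly savings = €1,011.31 − €866.27 = €145.04.
Break-even = €750.00 / €145.04 = 5.17 → 6 months.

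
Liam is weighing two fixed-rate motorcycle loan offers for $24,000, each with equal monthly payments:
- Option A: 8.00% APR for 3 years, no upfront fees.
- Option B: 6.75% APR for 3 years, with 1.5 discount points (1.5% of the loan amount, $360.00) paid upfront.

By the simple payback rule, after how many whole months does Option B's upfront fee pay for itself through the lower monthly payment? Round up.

Option A: at 8.00% the monthly rate is 0.0066667, so the payment is 24,000 × 0.0066667 / (1 − 1.0066667^−36) = $752.07.
Option B: monthly rate = 6.75%/12 = 0.0056250; payment = 24,000 × 0.0056250 / (1 − (1+0.0056250)^−36) = $738.31.
Monthly savings = $752.07 − $738.31 = $13.76.
Break-even = $360.00 / $13.76 = 26.16 → 27 months.

27 months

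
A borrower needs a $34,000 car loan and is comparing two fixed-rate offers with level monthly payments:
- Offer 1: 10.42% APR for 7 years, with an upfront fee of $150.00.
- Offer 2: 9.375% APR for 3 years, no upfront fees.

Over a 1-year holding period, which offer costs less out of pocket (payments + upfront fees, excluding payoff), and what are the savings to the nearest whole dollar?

Offer 1: monthly rate = 10.42%/12 = 0.0086833; payment = 34,000 × 0.0086833 / (1 − (1+0.0086833)^−84) = $571.85.
Offer 2: monthly rate = 9.375%/12 = 0.0078125; payment = 34,000 × 0.0078125 / (1 − (1+0.0078125)^−36) = $1,087.13.
Over 12 months: Offer 1 costs 12 × $571.85 + $150.00 = $7,012.20; Offer 2 costs 12 × $1,087.13 = $13,045.56.
Offer 1 is cheaper by $13,045.56 − $7,012.20 = $6,033.36.

Offer 1 by $6,033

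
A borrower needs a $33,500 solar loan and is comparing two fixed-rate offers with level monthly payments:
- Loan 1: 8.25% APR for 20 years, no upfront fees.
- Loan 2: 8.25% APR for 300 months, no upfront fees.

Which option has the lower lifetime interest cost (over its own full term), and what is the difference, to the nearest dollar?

Loan 1: monthly rate = 8.25%/12 = 0.0068750; payment = 33,500 × 0.0068750 / (1 − (1+0.0068750)^−240) = $285.44.
Total interest on Loan 1 = 240 × $285.44 − $33,500 = $35,005.60.
Loan 2: monthly rate = 8.25%/12 = 0.0068750; payment = 33,500 × 0.0068750 / (1 − (1+0.0068750)^−300) = $264.13.
Total interest on Loan 2 = 300 × $264.13 − $33,500 = $45,739.00.
Loan 1 is lower by $10,733.40.

Loan 1 by $10,733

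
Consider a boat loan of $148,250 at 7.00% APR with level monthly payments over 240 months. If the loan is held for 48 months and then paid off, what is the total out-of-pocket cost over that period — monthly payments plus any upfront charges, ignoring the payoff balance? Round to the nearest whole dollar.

$55,170

At 7.00% the monthly rate is 0.0058333, so the payment is 148,250 × 0.0058333 / (1 − 1.0058333^−240) = $1,149.38.
Total outlay = 48 × $1,149.38 = $55,170.24.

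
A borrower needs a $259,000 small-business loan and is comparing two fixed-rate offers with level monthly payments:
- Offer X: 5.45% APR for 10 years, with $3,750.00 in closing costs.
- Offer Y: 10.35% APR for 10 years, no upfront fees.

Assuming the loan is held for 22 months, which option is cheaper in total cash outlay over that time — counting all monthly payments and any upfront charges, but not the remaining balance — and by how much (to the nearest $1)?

Offer X by $10,961

Offer X: at 5.45% the monthly rate is 0.0045417, so the payment is 259,000 × 0.0045417 / (1 − 1.0045417^−120) = $2,804.42.
Offer Y: at 10.35% the monthly rate is 0.0086250, so the payment is 259,000 × 0.0086250 / (1 − 1.0086250^−120) = $3,473.10.
Over 22 months: Offer X costs 22 × $2,804.42 + $3,750.00 = $65,447.24; Offer Y costs 22 × $3,473.10 = $76,408.20.
Offer X is cheaper by $76,408.20 − $65,447.24 = $10,960.96.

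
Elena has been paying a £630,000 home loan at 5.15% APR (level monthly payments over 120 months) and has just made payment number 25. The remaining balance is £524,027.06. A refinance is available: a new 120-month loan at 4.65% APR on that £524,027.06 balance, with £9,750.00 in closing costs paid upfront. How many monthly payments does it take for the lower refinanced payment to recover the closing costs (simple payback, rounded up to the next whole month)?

Current payment = 630,000 × 5.15%/12 / (1 − (1+0.0042917)^−120) = £6,728.41.
Refinanced payment = 524,027.06 × 0.0038750 / (1 − (1+0.0038750)^−120) = £5,468.90.
Monthly savings = £6,728.41 − £5,468.90 = £1,259.51.
Break-even = £9,750.00 / £1,259.51 = 7.74 → 8 months.

8 months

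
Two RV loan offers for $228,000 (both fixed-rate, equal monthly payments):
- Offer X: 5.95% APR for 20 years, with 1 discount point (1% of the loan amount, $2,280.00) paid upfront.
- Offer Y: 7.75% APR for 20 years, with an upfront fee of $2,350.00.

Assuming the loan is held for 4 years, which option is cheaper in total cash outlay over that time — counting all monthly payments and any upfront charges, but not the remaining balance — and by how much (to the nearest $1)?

Offer X: at 5.95% the monthly rate is 0.0049583, so the payment is 228,000 × 0.0049583 / (1 − 1.0049583^−240) = $1,626.89.
Offer Y: at 7.75% the monthly rate is 0.0064583, so the payment is 228,000 × 0.0064583 / (1 − 1.0064583^−240) = $1,871.76.
Over 48 months: Offer X costs 48 × $1,626.89 + $2,280.00 = $80,370.72; Offer Y costs 48 × $1,871.76 + $2,350.00 = $92,194.48.
Offer X is cheaper by $92,194.48 − $80,370.72 = $11,823.76.

Offer X by $11,824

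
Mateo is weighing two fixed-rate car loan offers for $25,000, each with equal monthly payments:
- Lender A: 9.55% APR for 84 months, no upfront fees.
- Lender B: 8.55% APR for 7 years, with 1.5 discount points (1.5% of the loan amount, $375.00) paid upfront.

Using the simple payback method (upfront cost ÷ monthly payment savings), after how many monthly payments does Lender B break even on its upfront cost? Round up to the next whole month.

30 months

Lender A: monthly rate = 9.55%/12 = 0.0079583; payment = 25,000 × 0.0079583 / (1 − (1+0.0079583)^−84) = $409.24.
Lender B: monthly rate = 8.55%/12 = 0.0071250; payment = 25,000 × 0.0071250 / (1 − (1+0.0071250)^−84) = $396.54.
Monthly savings = $409.24 − $396.54 = $12.70.
Break-even = $375.00 / $12.70 = 29.53 → 30 months.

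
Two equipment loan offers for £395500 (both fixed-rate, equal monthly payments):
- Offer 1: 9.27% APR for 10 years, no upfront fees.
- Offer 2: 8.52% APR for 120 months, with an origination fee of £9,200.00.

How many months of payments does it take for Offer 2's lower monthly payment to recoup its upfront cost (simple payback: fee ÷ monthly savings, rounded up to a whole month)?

Offer 1: at 9.27% the monthly rate is 0.0077250, so the payment is 395,500 × 0.0077250 / (1 − 1.0077250^−120) = £5,068.00.
Offer 2: monthly rate = 8.52%/12 = 0.0071000; payment = 395,500 × 0.0071000 / (1 − (1+0.0071000)^−120) = £4,907.87.
Monthly savings = £5,068.00 − £4,907.87 = £160.13.
Break-even = £9,200.00 / £160.13 = 57.45 → 58 months.

58 months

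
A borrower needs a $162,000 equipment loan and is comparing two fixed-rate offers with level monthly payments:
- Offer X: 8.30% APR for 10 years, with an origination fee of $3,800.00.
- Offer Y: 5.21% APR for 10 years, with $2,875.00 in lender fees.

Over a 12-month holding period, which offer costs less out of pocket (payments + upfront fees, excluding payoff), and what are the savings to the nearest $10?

Offer Y by $4,000

Offer X: at 8.30% the monthly rate is 0.0069167, so the payment is 162,000 × 0.0069167 / (1 − 1.0069167^−120) = $1,991.28.
Offer Y: monthly rate = 5.21%/12 = 0.0043417; payment = 162,000 × 0.0043417 / (1 − (1+0.0043417)^−120) = $1,734.94.
Over 12 months: Offer X costs 12 × $1,991.28 + $3,800.00 = $27,695.36; Offer Y costs 12 × $1,734.94 + $2,875.00 = $23,694.28.
Offer Y is cheaper by $27,695.36 − $23,694.28 = $4,001.08.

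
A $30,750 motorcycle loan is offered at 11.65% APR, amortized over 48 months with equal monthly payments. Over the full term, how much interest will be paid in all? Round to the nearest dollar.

Monthly rate = 11.65%/12 = 0.0097083; payment = 30,750 × 0.0097083 / (1 − (1+0.0097083)^−48) = $804.49.
Total paid = 48 × $804.49 = $38,615.52; interest = $38,615.52 − $30,750 = $7,865.52.

$7,866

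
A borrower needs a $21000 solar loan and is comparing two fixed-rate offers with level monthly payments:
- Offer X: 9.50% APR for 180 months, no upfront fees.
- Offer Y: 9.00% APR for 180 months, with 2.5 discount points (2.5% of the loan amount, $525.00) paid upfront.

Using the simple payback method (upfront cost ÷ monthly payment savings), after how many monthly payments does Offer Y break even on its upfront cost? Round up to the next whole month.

Offer X: at 9.50% the monthly rate is 0.0079167, so the payment is 21,000 × 0.0079167 / (1 − 1.0079167^−180) = $219.29.
Offer Y: monthly rate = 9%/12 = 0.0075000; payment = 21,000 × 0.0075000 / (1 − (1+0.0075000)^−180) = $213.00.
Monthly savings = $219.29 − $213.00 = $6.29.
Break-even = $525.00 / $6.29 = 83.47 → 84 months.

84 months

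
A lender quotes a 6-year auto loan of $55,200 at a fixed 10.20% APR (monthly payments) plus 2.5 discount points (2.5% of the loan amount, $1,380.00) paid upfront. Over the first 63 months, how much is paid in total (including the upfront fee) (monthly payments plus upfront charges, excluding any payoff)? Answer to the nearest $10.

Monthly rate = 10.2%/12 = 0.0085000; payment = 55,200 × 0.0085000 / (1 − (1+0.0085000)^−72) = $1,028.20.
Total outlay = 63 × $1,028.20 + $1,380.00 = $66,156.60.

$66,160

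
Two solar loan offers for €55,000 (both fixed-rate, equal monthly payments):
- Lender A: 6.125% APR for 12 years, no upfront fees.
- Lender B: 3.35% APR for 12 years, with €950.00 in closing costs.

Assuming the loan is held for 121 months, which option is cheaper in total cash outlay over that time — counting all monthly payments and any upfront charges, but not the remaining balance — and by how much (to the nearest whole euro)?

Lender B by €8,235

Lender A: monthly rate = 6.125%/12 = 0.0051042; payment = 55,000 × 0.0051042 / (1 − (1+0.0051042)^−144) = €540.28.
Lender B: monthly rate = 3.35%/12 = 0.0027917; payment = 55,000 × 0.0027917 / (1 − (1+0.0027917)^−144) = €464.37.
Over 121 months: Lender A costs 121 × €540.28 = €65,373.88; Lender B costs 121 × €464.37 + €950.00 = €57,138.77.
Lender B is cheaper by €65,373.88 − €57,138.77 = €8,235.11.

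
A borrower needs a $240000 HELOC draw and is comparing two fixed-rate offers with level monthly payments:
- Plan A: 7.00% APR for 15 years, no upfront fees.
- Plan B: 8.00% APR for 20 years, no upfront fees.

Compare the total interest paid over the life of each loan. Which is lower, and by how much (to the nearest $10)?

Plan A: monthly rate = 7%/12 = 0.0058333; payment = 240,000 × 0.0058333 / (1 − (1+0.0058333)^−180) = $2,157.19.
Total interest on Plan A = 180 × $2,157.19 − $240,000 = $148,294.20.
Plan B: monthly rate = 8%/12 = 0.0066667; payment = 240,000 × 0.0066667 / (1 − (1+0.0066667)^−240) = $2,007.46.
Total interest on Plan B = 240 × $2,007.46 − $240,000 = $241,790.40.
Plan A is lower by $93,496.20.

Plan A by $93,500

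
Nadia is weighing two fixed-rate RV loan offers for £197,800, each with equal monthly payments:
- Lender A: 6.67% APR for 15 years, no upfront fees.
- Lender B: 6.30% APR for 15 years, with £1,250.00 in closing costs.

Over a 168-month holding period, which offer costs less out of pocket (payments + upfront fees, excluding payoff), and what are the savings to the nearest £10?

Lender A: monthly rate = 6.67%/12 = 0.0055583; payment = 197,800 × 0.0055583 / (1 − (1+0.0055583)^−180) = £1,741.59.
Lender B: at 6.30% the monthly rate is 0.0052500, so the payment is 197,800 × 0.0052500 / (1 − 1.0052500^−180) = £1,701.38.
Over 168 months: Lender A costs 168 × £1,741.59 = £292,587.12; Lender B costs 168 × £1,701.38 + £1,250.00 = £287,081.84.
Lender B is cheaper by £292,587.12 − £287,081.84 = £5,505.28.

Lender B by £5,510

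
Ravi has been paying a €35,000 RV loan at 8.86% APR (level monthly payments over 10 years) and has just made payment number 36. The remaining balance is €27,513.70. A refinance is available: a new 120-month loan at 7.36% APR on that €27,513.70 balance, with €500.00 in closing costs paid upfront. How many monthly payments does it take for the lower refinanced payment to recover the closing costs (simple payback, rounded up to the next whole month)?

Current payment = 35,000 × 8.86%/12 / (1 − (1+0.0073833)^−120) = €440.72.
Refinanced payment = 27,513.70 × 0.0061333 / (1 − (1+0.0061333)^−120) = €324.59.
Monthly savings = €440.72 − €324.59 = €116.13.
Break-even = €500.00 / €116.13 = 4.31 → 5 months.

5 months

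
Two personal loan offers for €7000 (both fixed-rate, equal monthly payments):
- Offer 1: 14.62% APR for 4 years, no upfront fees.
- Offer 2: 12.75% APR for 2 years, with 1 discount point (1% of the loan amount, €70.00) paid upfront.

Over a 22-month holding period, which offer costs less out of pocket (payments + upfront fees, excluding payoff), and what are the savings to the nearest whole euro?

Offer 1 by €3,117

Offer 1: monthly rate = 14.62%/12 = 0.0121833; payment = 7,000 × 0.0121833 / (1 − (1+0.0121833)^−48) = €193.47.
Offer 2: at 12.75% the monthly rate is 0.0106250, so the payment is 7,000 × 0.0106250 / (1 − 1.0106250^−24) = €331.97.
Over 22 months: Offer 1 costs 22 × €193.47 = €4,256.34; Offer 2 costs 22 × €331.97 + €70.00 = €7,373.34.
Offer 1 is cheaper by €7,373.34 − €4,256.34 = €3,117.00.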